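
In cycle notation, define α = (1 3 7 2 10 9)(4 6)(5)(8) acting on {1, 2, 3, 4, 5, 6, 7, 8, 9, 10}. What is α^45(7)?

7 lies in the 6-cycle (1 3 7 2 10 9).
Since the cycle has length 6, α^45 acts on it the same as α^3 (45 mod 6 = 3).
Advancing 3 steps from 7: 7 → 2 → 10 → 9.

9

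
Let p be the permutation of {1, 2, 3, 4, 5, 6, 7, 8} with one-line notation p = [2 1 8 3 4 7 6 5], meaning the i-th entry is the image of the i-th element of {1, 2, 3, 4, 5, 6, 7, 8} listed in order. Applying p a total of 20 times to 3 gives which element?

3

Tracing 3 → 8 → … returns to 3 after 4 steps, so 3 lies in a 4-cycle (3 8 5 4).
Powers repeat with period 4 on this cycle, and 20 mod 4 = 0, so p^20(3) = p^0(3).
So p^20(3) = 3.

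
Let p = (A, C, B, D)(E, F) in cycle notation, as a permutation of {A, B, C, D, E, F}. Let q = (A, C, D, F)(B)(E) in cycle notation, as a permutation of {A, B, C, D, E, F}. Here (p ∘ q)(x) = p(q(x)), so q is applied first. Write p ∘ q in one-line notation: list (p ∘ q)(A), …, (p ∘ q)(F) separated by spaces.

B D A E F C

(p ∘ q)(x) = p(q(x)). Computing each image: p(q(A)) = p(C) = B, p(q(B)) = p(B) = D, p(q(C)) = p(D) = A, p(q(D)) = p(F) = E, p(q(E)) = p(E) = F, p(q(F)) = p(A) = C.
Hence p ∘ q = [B D A E F C].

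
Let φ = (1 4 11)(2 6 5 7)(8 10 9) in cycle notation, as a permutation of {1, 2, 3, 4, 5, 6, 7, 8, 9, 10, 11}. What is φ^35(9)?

9 lies in the 3-cycle (8 10 9).
On a 3-cycle, φ^3 is the identity, so φ^35 = φ^2 there (35 ≡ 2 mod 3).
Advancing 2 steps from 9: 9 → 8 → 10.

10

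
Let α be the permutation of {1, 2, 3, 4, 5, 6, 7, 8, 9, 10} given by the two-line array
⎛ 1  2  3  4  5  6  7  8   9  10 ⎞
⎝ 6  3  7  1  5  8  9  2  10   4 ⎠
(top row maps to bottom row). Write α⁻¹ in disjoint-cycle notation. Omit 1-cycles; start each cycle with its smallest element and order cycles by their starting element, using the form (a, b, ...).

First write α in disjoint cycles: (1, 6, 8, 2, 3, 7, 9, 10, 4).
The inverse reverses every cycle; in canonical form, α⁻¹ = (1, 4, 10, 9, 7, 3, 2, 8, 6).

(1, 4, 10, 9, 7, 3, 2, 8, 6)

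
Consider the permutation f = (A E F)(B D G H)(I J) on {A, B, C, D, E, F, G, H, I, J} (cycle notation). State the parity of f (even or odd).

even

The cycle lengths are 4, 3, 2, 1.
A cycle of length ℓ contributes ℓ−1 transpositions, so f is a product of 3 + 2 + 1 = 6 transpositions — even.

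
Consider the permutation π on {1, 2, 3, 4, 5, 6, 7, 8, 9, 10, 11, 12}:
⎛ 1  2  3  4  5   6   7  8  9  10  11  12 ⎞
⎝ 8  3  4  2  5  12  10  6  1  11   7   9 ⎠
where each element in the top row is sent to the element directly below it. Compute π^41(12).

9

Tracing 12 → 9 → … returns to 12 after 5 steps, so 12 lies in a 5-cycle (1 8 6 12 9).
Powers repeat with period 5 on this cycle, and 41 mod 5 = 1, so π^41(12) = π^1(12).
Stepping 1 place around the cycle: 12 → 9.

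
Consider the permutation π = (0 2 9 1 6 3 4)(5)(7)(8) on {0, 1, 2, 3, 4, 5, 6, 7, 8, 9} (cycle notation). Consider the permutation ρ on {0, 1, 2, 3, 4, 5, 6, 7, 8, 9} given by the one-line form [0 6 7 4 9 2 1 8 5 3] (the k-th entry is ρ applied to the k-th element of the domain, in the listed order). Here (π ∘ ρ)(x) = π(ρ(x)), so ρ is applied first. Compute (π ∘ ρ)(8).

First apply ρ: ρ(8) = 5, then π(5) = 5. Thus (π ∘ ρ)(8) = 5.

5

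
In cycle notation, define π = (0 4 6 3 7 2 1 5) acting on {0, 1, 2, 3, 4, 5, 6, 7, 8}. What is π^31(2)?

2 lies in the 8-cycle (0 4 6 3 7 2 1 5).
On an 8-cycle, π^8 is the identity, so π^31 = π^7 there (31 ≡ 7 mod 8).
Advancing 7 steps from 2: 2 → 1 → 5 → 0 → 4 → 6 → 3 → 7.

7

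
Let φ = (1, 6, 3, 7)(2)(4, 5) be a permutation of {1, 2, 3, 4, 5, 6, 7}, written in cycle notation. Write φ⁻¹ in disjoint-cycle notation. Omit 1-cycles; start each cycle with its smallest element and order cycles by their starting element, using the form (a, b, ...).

(1, 7, 3, 6)(4, 5)

The inverse reverses each cycle.
Reversing each cycle of φ and rotating so the smallest element leads gives (1, 7, 3, 6)(4, 5).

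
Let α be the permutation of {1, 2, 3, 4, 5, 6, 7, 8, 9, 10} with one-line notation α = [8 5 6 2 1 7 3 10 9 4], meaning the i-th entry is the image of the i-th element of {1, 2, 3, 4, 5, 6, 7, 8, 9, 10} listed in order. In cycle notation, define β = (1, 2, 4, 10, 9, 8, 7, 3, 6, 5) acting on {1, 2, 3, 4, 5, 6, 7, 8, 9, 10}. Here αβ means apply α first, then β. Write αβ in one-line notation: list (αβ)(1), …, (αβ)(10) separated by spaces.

7 1 5 4 2 3 6 9 8 10

For each element, apply α then β: 1 → 8 → 7; 2 → 5 → 1; 3 → 6 → 5; 4 → 2 → 4; 5 → 1 → 2; 6 → 7 → 3; 7 → 3 → 6; 8 → 10 → 9; 9 → 9 → 8; 10 → 4 → 10.
So αβ in one-line form is 7 1 5 4 2 3 6 9 8 10.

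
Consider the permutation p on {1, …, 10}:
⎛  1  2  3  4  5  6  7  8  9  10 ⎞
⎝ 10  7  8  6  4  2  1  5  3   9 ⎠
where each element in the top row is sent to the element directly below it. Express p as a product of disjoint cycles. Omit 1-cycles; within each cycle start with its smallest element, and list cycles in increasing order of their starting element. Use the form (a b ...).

(1 10 9 3 8 5 4 6 2 7)

Iterating p from 1 gives 1 → 10 → 9 → 3 → 8 → 5 → 4 → 6 → 2 → 7 → 1; that is the 10-cycle (1 10 9 3 8 5 4 6 2 7).
Continuing from each remaining unvisited element yields (1 10 9 3 8 5 4 6 2 7).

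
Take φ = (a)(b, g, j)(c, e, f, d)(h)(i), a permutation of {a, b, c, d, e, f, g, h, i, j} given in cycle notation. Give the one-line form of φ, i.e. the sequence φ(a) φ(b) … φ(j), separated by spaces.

a g e c f d j h i b

Reading each image from the cycles: a↦a, b↦g, c↦e, d↦c, e↦f, f↦d, g↦j, h↦h, i↦i, j↦b.
Listing these in domain order gives a g e c f d j h i b.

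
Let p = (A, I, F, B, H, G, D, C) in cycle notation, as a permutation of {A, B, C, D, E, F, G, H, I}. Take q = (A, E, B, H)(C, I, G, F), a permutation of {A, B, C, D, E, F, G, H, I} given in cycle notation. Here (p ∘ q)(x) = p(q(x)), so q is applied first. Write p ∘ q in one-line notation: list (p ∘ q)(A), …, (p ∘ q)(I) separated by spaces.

E G F C H A B I D

Chase each element through q then p: A → E → E; B → H → G; C → I → F; D → D → C; E → B → H; F → C → A; G → F → B; H → A → I; I → G → D.
Collecting the images, p ∘ q = [E G F C H A B I D].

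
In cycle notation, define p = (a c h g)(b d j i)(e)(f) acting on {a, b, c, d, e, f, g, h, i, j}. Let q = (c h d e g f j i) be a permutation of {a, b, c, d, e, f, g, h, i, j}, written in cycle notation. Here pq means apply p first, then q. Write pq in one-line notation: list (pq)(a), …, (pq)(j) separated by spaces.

h e d i g j a f b c

Chase each element through p then q: a → c → h; b → d → e; c → h → d; d → j → i; e → e → g; f → f → j; g → a → a; h → g → f; i → b → b; j → i → c.
Collecting the images, pq = [h e d i g j a f b c].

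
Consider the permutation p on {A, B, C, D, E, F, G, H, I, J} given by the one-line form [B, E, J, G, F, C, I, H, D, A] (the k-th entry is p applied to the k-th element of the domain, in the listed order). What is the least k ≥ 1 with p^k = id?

6

Decomposing into disjoint cycles gives cycle lengths 6, 3, 1.
Since disjoint cycles commute, ord(p) = lcm(6, 3) = 6.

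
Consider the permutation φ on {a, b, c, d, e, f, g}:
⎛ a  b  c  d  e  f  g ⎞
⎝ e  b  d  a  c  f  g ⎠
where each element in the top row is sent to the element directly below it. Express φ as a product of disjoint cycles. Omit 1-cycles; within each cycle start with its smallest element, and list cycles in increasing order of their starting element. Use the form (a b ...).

(a e c d)

Start at a and follow images: a → e → c → d → a, giving the cycle (a e c d).
Repeating from the next unused element and collecting all non-trivial cycles gives (a e c d).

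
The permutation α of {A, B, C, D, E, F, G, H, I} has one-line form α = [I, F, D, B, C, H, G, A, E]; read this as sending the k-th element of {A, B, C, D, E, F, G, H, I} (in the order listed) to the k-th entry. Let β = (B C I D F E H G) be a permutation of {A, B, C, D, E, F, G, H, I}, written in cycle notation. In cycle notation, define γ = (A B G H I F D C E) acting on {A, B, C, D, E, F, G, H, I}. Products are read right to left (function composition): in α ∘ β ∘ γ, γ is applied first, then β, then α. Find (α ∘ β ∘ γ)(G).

Chase G: γ(G) = H; β(H) = G; α(G) = G. Hence (α ∘ β ∘ γ)(G) = G.

G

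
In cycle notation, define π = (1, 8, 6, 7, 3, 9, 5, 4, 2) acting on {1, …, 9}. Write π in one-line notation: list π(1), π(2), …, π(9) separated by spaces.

8 1 9 2 4 7 3 6 5

Image by image: 1↦8, 2↦1, 3↦9, 4↦2, 5↦4, 6↦7, 7↦3, 8↦6, 9↦5.
So the one-line form is 8 1 9 2 4 7 3 6 5.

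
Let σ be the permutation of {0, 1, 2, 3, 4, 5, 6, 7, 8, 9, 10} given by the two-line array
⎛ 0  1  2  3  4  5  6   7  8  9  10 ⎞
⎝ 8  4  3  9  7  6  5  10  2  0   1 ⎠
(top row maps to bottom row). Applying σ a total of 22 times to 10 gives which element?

4

Tracing 10 → 1 → … returns to 10 after 4 steps, so 10 lies in a 4-cycle (1, 4, 7, 10).
On a 4-cycle, σ^4 is the identity, so σ^22 = σ^2 there (22 ≡ 2 mod 4).
Stepping 2 places around the cycle: 10 → 1 → 4.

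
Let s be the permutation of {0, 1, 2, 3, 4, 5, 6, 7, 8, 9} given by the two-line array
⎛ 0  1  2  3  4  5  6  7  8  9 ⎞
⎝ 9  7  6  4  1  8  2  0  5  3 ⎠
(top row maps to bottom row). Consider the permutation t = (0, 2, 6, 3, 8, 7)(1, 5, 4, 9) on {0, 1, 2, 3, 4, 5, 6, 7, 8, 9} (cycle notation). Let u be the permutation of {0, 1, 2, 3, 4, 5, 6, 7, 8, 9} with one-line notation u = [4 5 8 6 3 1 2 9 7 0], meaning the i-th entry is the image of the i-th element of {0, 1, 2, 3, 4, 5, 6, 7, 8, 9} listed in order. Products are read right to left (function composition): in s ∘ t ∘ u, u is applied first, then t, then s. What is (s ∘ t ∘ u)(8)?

9

Apply the permutations in order: u(8) = 7, then t(7) = 0, then s(0) = 9. So (s ∘ t ∘ u)(8) = 9.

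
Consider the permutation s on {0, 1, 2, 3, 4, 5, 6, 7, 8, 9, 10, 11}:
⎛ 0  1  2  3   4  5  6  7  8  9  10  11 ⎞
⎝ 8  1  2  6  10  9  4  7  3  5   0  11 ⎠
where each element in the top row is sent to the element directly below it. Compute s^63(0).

6

Tracing 0 → 8 → … returns to 0 after 6 steps, so 0 lies in a 6-cycle (0 8 3 6 4 10).
On a 6-cycle, s^6 is the identity, so s^63 = s^3 there (63 ≡ 3 mod 6).
Advancing 3 steps from 0: 0 → 8 → 3 → 6.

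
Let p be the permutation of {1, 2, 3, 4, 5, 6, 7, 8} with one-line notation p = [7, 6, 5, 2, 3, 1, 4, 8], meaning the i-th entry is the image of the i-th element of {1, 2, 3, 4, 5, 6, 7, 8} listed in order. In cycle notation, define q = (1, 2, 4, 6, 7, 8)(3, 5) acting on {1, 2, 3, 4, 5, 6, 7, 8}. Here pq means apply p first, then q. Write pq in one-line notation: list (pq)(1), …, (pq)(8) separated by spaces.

8 7 3 4 5 2 6 1

(pq)(x) = q(p(x)). Computing each image: q(p(1)) = q(7) = 8, q(p(2)) = q(6) = 7, q(p(3)) = q(5) = 3, q(p(4)) = q(2) = 4, q(p(5)) = q(3) = 5, q(p(6)) = q(1) = 2, q(p(7)) = q(4) = 6, q(p(8)) = q(8) = 1.
Hence pq = [8 7 3 4 5 2 6 1].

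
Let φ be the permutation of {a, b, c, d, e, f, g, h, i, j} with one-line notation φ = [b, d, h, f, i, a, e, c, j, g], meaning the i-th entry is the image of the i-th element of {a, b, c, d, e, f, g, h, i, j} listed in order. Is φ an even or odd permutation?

odd

In disjoint-cycle form the cycle lengths are 4, 4, 2.
A cycle of length ℓ contributes ℓ−1 transpositions, so φ is a product of 3 + 3 + 1 = 7 transpositions — odd.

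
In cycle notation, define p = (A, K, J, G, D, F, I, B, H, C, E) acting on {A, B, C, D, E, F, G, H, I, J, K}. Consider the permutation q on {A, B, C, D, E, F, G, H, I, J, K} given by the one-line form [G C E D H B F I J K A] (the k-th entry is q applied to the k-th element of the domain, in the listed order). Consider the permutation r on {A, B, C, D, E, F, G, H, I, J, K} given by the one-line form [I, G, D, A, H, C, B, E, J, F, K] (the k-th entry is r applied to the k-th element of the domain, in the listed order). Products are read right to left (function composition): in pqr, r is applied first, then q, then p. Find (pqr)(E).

(pqr)(E) = p(q(r(E))). r(E) = H, then q(H) = I, then p(I) = B, so the result is B.

B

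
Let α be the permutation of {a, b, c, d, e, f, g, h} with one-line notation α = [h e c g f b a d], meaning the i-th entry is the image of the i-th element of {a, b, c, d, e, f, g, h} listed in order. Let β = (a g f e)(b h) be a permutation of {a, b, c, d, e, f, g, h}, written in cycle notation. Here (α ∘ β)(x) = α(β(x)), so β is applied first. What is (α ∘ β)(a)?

First apply β: β(a) = g, then α(g) = a. Thus (α ∘ β)(a) = a.

a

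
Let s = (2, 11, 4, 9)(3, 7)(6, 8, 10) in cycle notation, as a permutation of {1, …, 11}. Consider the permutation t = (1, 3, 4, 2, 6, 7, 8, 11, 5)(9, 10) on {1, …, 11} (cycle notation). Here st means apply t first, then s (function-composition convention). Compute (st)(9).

6

t(9) = 10, then s(10) = 6; composing gives (st)(9) = 6.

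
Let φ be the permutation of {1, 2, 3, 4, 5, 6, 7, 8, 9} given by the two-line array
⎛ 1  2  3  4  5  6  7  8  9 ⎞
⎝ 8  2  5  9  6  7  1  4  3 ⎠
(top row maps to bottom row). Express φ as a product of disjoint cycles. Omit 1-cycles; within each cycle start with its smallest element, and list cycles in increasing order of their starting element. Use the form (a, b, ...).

Start at 1 and follow images: 1 → 8 → 4 → 9 → 3 → 5 → 6 → 7 → 1, giving the cycle (1, 8, 4, 9, 3, 5, 6, 7).
Continuing from each remaining unvisited element yields (1, 8, 4, 9, 3, 5, 6, 7).

(1, 8, 4, 9, 3, 5, 6, 7)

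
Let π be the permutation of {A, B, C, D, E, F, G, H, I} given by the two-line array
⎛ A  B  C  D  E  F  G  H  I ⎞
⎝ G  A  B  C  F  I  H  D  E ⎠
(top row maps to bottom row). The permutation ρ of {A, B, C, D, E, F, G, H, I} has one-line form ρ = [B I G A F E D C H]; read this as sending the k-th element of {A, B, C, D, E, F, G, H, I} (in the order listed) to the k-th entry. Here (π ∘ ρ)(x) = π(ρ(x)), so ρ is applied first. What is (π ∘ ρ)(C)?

First apply ρ: ρ(C) = G, then π(G) = H. Thus (π ∘ ρ)(C) = H.

H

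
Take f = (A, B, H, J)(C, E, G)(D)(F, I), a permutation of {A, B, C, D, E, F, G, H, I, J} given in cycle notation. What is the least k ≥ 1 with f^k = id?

12

The disjoint cycles have lengths 4, 3, 2, 1.
Since disjoint cycles commute, ord(f) = lcm(4, 3, 2) = 12.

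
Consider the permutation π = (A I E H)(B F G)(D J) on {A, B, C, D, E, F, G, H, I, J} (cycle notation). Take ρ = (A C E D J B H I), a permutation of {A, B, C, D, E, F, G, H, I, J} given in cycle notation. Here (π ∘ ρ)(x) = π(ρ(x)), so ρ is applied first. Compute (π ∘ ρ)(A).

C

(π ∘ ρ)(A) = π(ρ(A)). ρ(A) = C, then π(C) = C. So (π ∘ ρ)(A) = C.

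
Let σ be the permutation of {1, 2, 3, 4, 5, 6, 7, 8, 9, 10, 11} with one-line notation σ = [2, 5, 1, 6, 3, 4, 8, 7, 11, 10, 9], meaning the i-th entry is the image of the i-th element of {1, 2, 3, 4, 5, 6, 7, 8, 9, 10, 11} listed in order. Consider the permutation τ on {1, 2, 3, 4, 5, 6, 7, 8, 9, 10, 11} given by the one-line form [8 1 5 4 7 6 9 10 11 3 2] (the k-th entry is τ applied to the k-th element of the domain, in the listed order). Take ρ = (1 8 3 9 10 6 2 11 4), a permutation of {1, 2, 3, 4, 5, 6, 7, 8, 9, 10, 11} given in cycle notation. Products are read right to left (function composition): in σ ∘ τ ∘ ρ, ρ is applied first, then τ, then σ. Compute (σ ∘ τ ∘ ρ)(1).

10

Chase 1: ρ(1) = 8; τ(8) = 10; σ(10) = 10. Hence (σ ∘ τ ∘ ρ)(1) = 10.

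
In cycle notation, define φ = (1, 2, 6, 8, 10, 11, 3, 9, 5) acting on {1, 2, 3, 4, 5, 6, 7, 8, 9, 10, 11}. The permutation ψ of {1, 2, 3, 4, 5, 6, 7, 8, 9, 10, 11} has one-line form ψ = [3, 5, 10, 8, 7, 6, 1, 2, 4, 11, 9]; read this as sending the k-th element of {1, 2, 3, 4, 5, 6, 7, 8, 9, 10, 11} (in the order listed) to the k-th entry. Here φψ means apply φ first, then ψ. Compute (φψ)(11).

First apply φ: φ(11) = 3, then ψ(3) = 10. Thus (φψ)(11) = 10.

10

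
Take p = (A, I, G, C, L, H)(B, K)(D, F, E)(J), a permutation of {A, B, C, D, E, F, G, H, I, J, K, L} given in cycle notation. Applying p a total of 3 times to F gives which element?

F lies in the 3-cycle (D, F, E).
On a 3-cycle, p^3 is the identity, so p^3 = p^0 there (3 ≡ 0 mod 3).
So p^3(F) = F.

F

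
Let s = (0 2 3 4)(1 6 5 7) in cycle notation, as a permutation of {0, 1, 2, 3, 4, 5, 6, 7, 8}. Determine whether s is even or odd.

The cycle lengths are 4, 4, 1.
A cycle of length ℓ contributes ℓ−1 transpositions, so s is a product of 3 + 3 = 6 transpositions — even.

even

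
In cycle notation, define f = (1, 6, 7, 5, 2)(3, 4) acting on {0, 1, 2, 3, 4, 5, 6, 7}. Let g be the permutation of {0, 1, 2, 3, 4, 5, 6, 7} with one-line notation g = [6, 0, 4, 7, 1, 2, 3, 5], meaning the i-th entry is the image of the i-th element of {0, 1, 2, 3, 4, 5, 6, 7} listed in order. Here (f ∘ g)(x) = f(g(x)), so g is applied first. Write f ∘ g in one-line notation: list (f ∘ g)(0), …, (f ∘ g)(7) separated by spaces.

For each element, apply g then f: 0 → 6 → 7; 1 → 0 → 0; 2 → 4 → 3; 3 → 7 → 5; 4 → 1 → 6; 5 → 2 → 1; 6 → 3 → 4; 7 → 5 → 2.
So f ∘ g in one-line form is 7 0 3 5 6 1 4 2.

7 0 3 5 6 1 4 2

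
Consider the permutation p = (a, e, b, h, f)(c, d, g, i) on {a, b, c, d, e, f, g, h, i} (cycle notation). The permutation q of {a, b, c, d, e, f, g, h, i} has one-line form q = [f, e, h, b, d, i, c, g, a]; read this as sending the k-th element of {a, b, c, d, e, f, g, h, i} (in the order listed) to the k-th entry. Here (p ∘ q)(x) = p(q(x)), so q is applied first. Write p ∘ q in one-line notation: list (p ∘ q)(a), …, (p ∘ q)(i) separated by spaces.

For each element, apply q then p: a → f → a; b → e → b; c → h → f; d → b → h; e → d → g; f → i → c; g → c → d; h → g → i; i → a → e.
Collecting the images, p ∘ q = [a b f h g c d i e].

a b f h g c d i e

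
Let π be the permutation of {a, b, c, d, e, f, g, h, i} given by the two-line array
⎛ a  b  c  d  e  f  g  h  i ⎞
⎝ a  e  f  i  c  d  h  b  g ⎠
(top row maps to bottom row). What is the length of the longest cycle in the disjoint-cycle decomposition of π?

8

Decomposing into disjoint cycles gives (b, e, c, f, d, i, g, h); the longest has length 8.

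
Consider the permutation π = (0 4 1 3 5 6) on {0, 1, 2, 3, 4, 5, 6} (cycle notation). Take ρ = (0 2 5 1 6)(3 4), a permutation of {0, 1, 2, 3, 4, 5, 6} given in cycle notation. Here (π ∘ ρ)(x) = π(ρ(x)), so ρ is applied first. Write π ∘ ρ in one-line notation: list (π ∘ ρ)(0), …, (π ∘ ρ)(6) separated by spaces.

2 0 6 1 5 3 4

(π ∘ ρ)(x) = π(ρ(x)). Computing each image: π(ρ(0)) = π(2) = 2, π(ρ(1)) = π(6) = 0, π(ρ(2)) = π(5) = 6, π(ρ(3)) = π(4) = 1, π(ρ(4)) = π(3) = 5, π(ρ(5)) = π(1) = 3, π(ρ(6)) = π(0) = 4.
Hence π ∘ ρ = [2 0 6 1 5 3 4].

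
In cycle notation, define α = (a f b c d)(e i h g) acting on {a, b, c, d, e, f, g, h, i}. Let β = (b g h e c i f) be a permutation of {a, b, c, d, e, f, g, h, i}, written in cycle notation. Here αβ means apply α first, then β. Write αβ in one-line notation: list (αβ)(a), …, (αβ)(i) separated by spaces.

b i d a f g c h e

For each element, apply α then β: a → f → b; b → c → i; c → d → d; d → a → a; e → i → f; f → b → g; g → e → c; h → g → h; i → h → e.
So αβ in one-line form is b i d a f g c h e.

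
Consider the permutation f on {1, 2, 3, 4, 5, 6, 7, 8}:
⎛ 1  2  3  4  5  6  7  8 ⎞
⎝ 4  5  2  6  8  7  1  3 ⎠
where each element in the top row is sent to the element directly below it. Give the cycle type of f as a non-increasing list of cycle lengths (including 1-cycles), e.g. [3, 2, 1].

[4, 4]

The disjoint cycles are (1 4 6 7)(2 5 8 3), with lengths 4, 4 in non-increasing order.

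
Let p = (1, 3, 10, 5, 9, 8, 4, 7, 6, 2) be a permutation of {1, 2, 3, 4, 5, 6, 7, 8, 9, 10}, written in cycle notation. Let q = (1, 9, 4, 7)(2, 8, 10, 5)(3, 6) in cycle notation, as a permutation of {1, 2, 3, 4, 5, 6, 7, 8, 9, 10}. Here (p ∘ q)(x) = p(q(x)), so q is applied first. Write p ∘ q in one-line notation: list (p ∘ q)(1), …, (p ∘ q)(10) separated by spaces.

(p ∘ q)(x) = p(q(x)). Computing each image: p(q(1)) = p(9) = 8, p(q(2)) = p(8) = 4, p(q(3)) = p(6) = 2, p(q(4)) = p(7) = 6, p(q(5)) = p(2) = 1, p(q(6)) = p(3) = 10, p(q(7)) = p(1) = 3, p(q(8)) = p(10) = 5, p(q(9)) = p(4) = 7, p(q(10)) = p(5) = 9.
Hence p ∘ q = [8 4 2 6 1 10 3 5 7 9].

8 4 2 6 1 10 3 5 7 9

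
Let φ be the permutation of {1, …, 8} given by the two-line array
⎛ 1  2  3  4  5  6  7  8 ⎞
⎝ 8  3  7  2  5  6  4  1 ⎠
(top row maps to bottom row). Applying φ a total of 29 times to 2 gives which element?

3

Tracing 2 → 3 → … returns to 2 after 4 steps, so 2 lies in a 4-cycle (2, 3, 7, 4).
Powers repeat with period 4 on this cycle, and 29 mod 4 = 1, so φ^29(2) = φ^1(2).
Stepping 1 place around the cycle: 2 → 3.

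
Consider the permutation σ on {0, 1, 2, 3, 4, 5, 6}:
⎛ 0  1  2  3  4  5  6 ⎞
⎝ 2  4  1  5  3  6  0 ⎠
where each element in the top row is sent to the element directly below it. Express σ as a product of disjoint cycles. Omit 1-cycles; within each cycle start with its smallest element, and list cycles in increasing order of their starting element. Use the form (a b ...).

(0 2 1 4 3 5 6)

Iterating σ from 0 gives 0 → 2 → 1 → 4 → 3 → 5 → 6 → 0; that is the 7-cycle (0 2 1 4 3 5 6).
Repeating from the next unused element and collecting all non-trivial cycles gives (0 2 1 4 3 5 6).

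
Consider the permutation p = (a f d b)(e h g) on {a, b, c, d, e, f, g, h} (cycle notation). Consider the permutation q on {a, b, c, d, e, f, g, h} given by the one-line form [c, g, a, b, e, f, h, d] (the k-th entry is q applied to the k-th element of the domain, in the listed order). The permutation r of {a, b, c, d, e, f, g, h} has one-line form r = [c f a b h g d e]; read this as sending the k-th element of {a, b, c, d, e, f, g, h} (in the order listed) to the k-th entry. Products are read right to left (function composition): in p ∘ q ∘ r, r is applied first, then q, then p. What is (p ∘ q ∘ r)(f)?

Chase f: r(f) = g; q(g) = h; p(h) = g. Hence (p ∘ q ∘ r)(f) = g.

g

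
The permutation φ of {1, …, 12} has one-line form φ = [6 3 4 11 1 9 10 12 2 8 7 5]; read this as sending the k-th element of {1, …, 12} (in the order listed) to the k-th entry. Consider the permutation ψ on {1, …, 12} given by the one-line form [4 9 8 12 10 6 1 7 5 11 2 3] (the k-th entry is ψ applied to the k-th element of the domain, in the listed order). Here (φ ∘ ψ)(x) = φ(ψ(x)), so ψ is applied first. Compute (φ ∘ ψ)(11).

(φ ∘ ψ)(11) = φ(ψ(11)). ψ(11) = 2, then φ(2) = 3. So (φ ∘ ψ)(11) = 3.

3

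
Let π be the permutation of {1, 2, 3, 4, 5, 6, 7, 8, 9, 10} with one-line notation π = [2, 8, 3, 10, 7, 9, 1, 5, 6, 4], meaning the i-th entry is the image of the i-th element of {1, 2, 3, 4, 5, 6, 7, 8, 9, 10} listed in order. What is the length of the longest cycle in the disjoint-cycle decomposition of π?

Decomposing into disjoint cycles gives (1 2 8 5 7)(4 10)(6 9); the longest has length 5.

5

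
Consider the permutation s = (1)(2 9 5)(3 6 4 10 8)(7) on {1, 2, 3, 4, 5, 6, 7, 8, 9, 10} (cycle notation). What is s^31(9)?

9 lies in the 3-cycle (2 9 5).
Powers repeat with period 3 on this cycle, and 31 mod 3 = 1, so s^31(9) = s^1(9).
Stepping 1 place around the cycle: 9 → 5.

5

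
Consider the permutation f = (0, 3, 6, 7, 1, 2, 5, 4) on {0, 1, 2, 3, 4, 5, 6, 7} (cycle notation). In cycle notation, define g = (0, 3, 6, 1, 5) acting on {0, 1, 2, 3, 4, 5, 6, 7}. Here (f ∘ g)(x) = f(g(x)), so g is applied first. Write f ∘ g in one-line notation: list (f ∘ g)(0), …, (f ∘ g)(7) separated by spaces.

6 4 5 7 0 3 2 1

(f ∘ g)(x) = f(g(x)). Computing each image: f(g(0)) = f(3) = 6, f(g(1)) = f(5) = 4, f(g(2)) = f(2) = 5, f(g(3)) = f(6) = 7, f(g(4)) = f(4) = 0, f(g(5)) = f(0) = 3, f(g(6)) = f(1) = 2, f(g(7)) = f(7) = 1.
Hence f ∘ g = [6 4 5 7 0 3 2 1].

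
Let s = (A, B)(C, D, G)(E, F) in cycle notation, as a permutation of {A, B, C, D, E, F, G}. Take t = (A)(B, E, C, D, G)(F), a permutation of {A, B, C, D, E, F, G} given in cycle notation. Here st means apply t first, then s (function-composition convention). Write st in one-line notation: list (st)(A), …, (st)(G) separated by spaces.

B F G C D E A

For each element, apply t then s: A → A → B; B → E → F; C → D → G; D → G → C; E → C → D; F → F → E; G → B → A.
Collecting the images, st = [B F G C D E A].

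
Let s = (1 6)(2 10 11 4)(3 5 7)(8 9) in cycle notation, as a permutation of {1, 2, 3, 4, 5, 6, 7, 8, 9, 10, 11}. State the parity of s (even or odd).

The cycle lengths are 4, 3, 2, 2.
A cycle is odd iff its length is even; s has 3 even-length cycles, so sgn(s) = (−1)^3 and s is odd.

odd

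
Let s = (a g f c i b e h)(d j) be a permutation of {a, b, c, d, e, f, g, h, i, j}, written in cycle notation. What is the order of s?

8

The disjoint cycles have lengths 8, 2.
The order is lcm(8, 2) = 8.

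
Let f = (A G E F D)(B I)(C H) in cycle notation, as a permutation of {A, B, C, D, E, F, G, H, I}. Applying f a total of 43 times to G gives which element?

G lies in the 5-cycle (A G E F D).
Powers repeat with period 5 on this cycle, and 43 mod 5 = 3, so f^43(G) = f^3(G).
Stepping 3 places around the cycle: G → E → F → D.

D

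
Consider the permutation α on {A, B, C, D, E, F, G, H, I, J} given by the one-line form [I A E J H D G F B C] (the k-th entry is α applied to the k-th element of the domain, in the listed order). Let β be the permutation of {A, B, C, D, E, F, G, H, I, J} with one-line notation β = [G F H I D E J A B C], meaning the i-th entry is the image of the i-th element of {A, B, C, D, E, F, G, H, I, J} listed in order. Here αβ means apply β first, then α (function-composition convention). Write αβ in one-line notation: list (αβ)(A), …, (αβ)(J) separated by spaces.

(αβ)(x) = α(β(x)). Computing each image: α(β(A)) = α(G) = G, α(β(B)) = α(F) = D, α(β(C)) = α(H) = F, α(β(D)) = α(I) = B, α(β(E)) = α(D) = J, α(β(F)) = α(E) = H, α(β(G)) = α(J) = C, α(β(H)) = α(A) = I, α(β(I)) = α(B) = A, α(β(J)) = α(C) = E.
Hence αβ = [G D F B J H C I A E].

G D F B J H C I A E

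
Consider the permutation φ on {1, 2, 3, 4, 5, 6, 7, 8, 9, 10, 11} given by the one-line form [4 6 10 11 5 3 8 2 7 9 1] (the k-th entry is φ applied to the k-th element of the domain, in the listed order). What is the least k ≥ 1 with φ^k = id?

21

Writing φ as disjoint cycles, the cycle lengths are 7, 3, 1.
Since disjoint cycles commute, ord(φ) = lcm(7, 3) = 21.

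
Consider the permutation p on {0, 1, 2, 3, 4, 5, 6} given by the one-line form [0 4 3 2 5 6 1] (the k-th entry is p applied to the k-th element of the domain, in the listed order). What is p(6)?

6 is element number 7 of the domain, and entry number 7 of the one-line form is 1, so p(6) = 1.

1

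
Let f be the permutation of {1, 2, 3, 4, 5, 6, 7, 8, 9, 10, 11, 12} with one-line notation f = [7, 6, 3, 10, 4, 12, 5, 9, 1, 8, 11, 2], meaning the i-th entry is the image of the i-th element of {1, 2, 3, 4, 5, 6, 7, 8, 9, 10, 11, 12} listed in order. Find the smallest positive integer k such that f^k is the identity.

Decomposing into disjoint cycles gives cycle lengths 7, 3, 1, 1.
Since disjoint cycles commute, ord(f) = lcm(7, 3) = 21.

21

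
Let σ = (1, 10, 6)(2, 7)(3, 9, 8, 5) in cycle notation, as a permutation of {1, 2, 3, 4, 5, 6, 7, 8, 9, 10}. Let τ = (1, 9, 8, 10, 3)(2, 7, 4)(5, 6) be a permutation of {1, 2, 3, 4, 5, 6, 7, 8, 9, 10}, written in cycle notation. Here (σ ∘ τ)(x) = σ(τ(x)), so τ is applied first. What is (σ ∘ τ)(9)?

5

(σ ∘ τ)(9) = σ(τ(9)). τ(9) = 8, then σ(8) = 5. So (σ ∘ τ)(9) = 5.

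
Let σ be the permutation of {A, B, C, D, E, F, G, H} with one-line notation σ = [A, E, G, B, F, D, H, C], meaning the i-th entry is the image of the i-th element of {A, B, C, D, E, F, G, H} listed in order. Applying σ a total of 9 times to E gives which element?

F

Tracing E → F → … returns to E after 4 steps, so E lies in a 4-cycle (B, E, F, D).
On a 4-cycle, σ^4 is the identity, so σ^9 = σ^1 there (9 ≡ 1 mod 4).
Advancing 1 step from E: E → F.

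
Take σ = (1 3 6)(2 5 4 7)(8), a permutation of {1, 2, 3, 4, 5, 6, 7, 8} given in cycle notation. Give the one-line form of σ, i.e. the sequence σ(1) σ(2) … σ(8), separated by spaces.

Each element maps to the next entry in its cycle (wrapping to the front): 1→3, 2→5, 3→6, 4→7, 5→4, 6→1, 7→2, 8→8.
Listing these in domain order gives 3 5 6 7 4 1 2 8.

3 5 6 7 4 1 2 8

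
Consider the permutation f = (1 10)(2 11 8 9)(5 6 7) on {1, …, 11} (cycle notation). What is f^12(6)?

6

6 lies in the 3-cycle (5 6 7).
Since the cycle has length 3, f^12 acts on it the same as f^0 (12 mod 3 = 0).
So f^12(6) = 6.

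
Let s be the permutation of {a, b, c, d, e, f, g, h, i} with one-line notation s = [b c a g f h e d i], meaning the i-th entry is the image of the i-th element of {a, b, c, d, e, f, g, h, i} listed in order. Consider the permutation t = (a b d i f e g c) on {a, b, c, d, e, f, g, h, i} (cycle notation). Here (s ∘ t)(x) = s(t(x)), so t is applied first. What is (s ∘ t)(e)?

e

t(e) = g, then s(g) = e; composing gives (s ∘ t)(e) = e.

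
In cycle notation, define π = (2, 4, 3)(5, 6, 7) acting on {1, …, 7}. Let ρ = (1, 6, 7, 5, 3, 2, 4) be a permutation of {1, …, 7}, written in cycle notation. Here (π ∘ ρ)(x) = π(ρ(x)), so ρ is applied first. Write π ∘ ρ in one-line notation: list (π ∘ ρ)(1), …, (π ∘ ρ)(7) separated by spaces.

For each element, apply ρ then π: 1 → 6 → 7; 2 → 4 → 3; 3 → 2 → 4; 4 → 1 → 1; 5 → 3 → 2; 6 → 7 → 5; 7 → 5 → 6.
So π ∘ ρ in one-line form is 7 3 4 1 2 5 6.

7 3 4 1 2 5 6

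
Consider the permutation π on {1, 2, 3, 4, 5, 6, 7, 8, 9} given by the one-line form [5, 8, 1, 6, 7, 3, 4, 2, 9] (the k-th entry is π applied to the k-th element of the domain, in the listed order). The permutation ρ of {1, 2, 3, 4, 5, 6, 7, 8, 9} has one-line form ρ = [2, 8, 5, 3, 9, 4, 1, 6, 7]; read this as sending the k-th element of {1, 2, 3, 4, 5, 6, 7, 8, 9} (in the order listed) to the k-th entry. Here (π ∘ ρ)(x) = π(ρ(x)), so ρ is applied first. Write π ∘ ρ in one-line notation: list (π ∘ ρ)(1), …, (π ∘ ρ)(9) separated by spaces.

8 2 7 1 9 6 5 3 4

Chase each element through ρ then π: 1 → 2 → 8; 2 → 8 → 2; 3 → 5 → 7; 4 → 3 → 1; 5 → 9 → 9; 6 → 4 → 6; 7 → 1 → 5; 8 → 6 → 3; 9 → 7 → 4.
So π ∘ ρ in one-line form is 8 2 7 1 9 6 5 3 4.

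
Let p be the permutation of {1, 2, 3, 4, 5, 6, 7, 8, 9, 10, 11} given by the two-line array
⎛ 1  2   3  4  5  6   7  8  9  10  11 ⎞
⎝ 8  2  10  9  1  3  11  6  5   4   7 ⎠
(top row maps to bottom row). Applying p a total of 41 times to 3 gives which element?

Tracing 3 → 10 → … returns to 3 after 8 steps, so 3 lies in an 8-cycle (1 8 6 3 10 4 9 5).
Powers repeat with period 8 on this cycle, and 41 mod 8 = 1, so p^41(3) = p^1(3).
Advancing 1 step from 3: 3 → 10.

10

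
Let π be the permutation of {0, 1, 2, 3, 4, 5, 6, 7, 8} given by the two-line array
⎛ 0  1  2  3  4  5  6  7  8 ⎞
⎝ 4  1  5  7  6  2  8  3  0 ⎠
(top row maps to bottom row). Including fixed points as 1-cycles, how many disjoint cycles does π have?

The cycle decomposition is (0 4 6 8)(1)(2 5)(3 7), which has 4 cycles (counting 1-cycles).

4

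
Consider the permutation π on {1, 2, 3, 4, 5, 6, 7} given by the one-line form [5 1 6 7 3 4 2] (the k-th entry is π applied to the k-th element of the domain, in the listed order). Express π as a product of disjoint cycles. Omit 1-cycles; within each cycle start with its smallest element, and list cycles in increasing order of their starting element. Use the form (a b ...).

(1 5 3 6 4 7 2)

From 1: 1 → 5 → 3 → 6 → 4 → 7 → 2 → 1, closing the cycle (1 5 3 6 4 7 2).
Continuing from each remaining unvisited element yields (1 5 3 6 4 7 2).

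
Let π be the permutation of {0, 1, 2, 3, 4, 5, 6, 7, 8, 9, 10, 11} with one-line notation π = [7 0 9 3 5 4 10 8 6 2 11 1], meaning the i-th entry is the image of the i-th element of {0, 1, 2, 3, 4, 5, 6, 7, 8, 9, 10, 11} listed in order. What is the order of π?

Decomposing into disjoint cycles gives cycle lengths 7, 2, 2, 1.
The order is lcm(7, 2, 2) = 14.

14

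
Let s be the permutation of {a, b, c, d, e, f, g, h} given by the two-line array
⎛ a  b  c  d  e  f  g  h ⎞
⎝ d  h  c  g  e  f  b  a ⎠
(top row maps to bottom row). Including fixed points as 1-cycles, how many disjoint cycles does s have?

4

The cycle decomposition is (a d g b h)(c)(e)(f), which has 4 cycles (counting 1-cycles).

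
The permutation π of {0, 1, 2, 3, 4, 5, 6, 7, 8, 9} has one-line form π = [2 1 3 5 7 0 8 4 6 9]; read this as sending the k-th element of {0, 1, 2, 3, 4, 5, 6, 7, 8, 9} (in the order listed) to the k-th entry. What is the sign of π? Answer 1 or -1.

-1

In disjoint-cycle form the cycle lengths are 4, 2, 2, 1, 1.
A cycle of length ℓ contributes ℓ−1 transpositions, so π is a product of 3 + 1 + 1 = 5 transpositions — odd.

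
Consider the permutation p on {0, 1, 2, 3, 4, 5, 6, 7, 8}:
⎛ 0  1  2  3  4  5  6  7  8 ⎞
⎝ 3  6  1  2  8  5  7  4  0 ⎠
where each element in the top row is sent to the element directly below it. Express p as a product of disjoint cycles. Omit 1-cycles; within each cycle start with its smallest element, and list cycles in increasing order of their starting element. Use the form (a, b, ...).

(0, 3, 2, 1, 6, 7, 4, 8)

From 0: 0 → 3 → 2 → 1 → 6 → 7 → 4 → 8 → 0, closing the cycle (0, 3, 2, 1, 6, 7, 4, 8).
Repeating from the next unused element and collecting all non-trivial cycles gives (0, 3, 2, 1, 6, 7, 4, 8).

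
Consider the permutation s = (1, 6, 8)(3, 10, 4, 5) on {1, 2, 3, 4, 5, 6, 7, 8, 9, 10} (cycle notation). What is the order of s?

12

The disjoint cycles have lengths 4, 3, 1, 1, 1.
Since disjoint cycles commute, ord(s) = lcm(4, 3) = 12.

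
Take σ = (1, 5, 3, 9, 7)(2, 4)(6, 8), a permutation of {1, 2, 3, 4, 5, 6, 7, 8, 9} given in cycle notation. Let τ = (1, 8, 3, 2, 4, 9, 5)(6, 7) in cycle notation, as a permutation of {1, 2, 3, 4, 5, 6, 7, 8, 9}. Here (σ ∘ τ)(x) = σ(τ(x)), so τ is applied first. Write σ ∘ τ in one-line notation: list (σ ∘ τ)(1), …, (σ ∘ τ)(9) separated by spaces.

6 2 4 7 5 1 8 9 3

Chase each element through τ then σ: 1 → 8 → 6; 2 → 4 → 2; 3 → 2 → 4; 4 → 9 → 7; 5 → 1 → 5; 6 → 7 → 1; 7 → 6 → 8; 8 → 3 → 9; 9 → 5 → 3.
So σ ∘ τ in one-line form is 6 2 4 7 5 1 8 9 3.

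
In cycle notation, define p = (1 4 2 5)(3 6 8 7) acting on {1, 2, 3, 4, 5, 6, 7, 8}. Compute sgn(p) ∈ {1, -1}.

1

The cycle lengths are 4, 4.
A cycle of length ℓ contributes ℓ−1 transpositions, so p is a product of 3 + 3 = 6 transpositions — even.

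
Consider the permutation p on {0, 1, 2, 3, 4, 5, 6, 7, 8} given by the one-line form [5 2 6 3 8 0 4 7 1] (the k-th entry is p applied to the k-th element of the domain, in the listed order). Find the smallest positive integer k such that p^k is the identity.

Decomposing into disjoint cycles gives cycle lengths 5, 2, 1, 1.
The order of p is the least common multiple of its cycle lengths: lcm(5, 2) = 10.

10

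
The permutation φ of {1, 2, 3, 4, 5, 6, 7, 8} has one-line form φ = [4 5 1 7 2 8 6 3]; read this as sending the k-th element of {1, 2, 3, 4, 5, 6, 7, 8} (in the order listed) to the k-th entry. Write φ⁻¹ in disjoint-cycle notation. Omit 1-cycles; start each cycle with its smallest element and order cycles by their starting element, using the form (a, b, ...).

(1, 3, 8, 6, 7, 4)(2, 5)

The cycle decomposition of φ is (1, 4, 7, 6, 8, 3)(2, 5).
The inverse reverses every cycle; in canonical form, φ⁻¹ = (1, 3, 8, 6, 7, 4)(2, 5).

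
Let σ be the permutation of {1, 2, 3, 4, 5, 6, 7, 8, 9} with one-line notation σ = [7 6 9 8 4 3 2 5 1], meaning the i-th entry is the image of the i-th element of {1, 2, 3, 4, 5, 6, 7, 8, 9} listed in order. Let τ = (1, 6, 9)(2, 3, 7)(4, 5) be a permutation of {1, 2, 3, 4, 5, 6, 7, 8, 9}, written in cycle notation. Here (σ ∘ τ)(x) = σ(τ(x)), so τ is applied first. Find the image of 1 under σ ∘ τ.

(σ ∘ τ)(1) = σ(τ(1)). τ(1) = 6, then σ(6) = 3. So (σ ∘ τ)(1) = 3.

3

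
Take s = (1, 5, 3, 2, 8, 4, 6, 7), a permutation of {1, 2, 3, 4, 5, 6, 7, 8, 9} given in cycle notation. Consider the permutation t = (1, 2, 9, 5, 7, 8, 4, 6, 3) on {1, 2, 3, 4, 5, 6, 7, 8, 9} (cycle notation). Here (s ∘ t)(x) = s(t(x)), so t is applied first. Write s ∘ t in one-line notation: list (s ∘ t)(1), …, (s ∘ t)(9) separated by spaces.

8 9 5 7 1 2 4 6 3

Chase each element through t then s: 1 → 2 → 8; 2 → 9 → 9; 3 → 1 → 5; 4 → 6 → 7; 5 → 7 → 1; 6 → 3 → 2; 7 → 8 → 4; 8 → 4 → 6; 9 → 5 → 3.
So s ∘ t in one-line form is 8 9 5 7 1 2 4 6 3.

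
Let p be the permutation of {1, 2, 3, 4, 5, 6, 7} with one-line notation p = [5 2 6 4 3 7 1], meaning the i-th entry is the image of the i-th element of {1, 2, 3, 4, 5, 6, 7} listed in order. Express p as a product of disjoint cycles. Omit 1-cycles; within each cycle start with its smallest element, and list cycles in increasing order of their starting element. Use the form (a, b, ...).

Iterating p from 1 gives 1 → 5 → 3 → 6 → 7 → 1; that is the 5-cycle (1, 5, 3, 6, 7).
Repeating from the next unused element and collecting all non-trivial cycles gives (1, 5, 3, 6, 7).

(1, 5, 3, 6, 7)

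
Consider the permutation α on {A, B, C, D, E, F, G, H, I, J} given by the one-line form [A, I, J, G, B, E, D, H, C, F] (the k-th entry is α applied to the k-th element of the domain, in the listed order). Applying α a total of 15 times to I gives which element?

F

Tracing I → C → … returns to I after 6 steps, so I lies in a 6-cycle (B, I, C, J, F, E).
Since the cycle has length 6, α^15 acts on it the same as α^3 (15 mod 6 = 3).
Advancing 3 steps from I: I → C → J → F.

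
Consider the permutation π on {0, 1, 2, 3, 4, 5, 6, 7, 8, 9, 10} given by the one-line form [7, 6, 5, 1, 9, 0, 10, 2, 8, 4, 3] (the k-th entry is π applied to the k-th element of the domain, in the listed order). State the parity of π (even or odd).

odd

In disjoint-cycle form the cycle lengths are 4, 4, 2, 1.
A cycle of length ℓ contributes ℓ−1 transpositions, so π is a product of 3 + 3 + 1 = 7 transpositions — odd.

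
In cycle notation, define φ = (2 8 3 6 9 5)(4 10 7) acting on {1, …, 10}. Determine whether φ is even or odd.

odd

The cycle lengths are 6, 3, 1.
A cycle is odd iff its length is even; φ has 1 even-length cycle, so sgn(φ) = (−1)^1 and φ is odd.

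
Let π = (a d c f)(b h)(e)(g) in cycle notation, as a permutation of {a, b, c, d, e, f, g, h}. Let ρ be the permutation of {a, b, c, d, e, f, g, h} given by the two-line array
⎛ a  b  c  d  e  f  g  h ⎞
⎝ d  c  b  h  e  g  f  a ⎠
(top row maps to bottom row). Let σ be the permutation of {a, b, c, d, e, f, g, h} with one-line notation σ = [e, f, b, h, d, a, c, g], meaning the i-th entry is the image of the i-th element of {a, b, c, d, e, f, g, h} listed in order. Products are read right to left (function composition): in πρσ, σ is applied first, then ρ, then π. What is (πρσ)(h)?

Chase h: σ(h) = g; ρ(g) = f; π(f) = a. Hence (πρσ)(h) = a.

a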